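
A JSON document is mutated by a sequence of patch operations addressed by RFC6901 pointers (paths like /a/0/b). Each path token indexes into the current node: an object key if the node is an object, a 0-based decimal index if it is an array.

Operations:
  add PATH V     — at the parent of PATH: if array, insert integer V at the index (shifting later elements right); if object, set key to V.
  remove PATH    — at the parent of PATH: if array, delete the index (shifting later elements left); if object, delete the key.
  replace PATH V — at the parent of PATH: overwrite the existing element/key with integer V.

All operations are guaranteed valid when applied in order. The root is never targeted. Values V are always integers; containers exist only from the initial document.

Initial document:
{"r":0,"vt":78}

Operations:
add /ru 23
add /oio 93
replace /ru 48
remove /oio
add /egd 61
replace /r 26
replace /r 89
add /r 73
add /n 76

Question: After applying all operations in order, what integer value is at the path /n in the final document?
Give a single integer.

Answer: 76

Derivation:
After op 1 (add /ru 23): {"r":0,"ru":23,"vt":78}
After op 2 (add /oio 93): {"oio":93,"r":0,"ru":23,"vt":78}
After op 3 (replace /ru 48): {"oio":93,"r":0,"ru":48,"vt":78}
After op 4 (remove /oio): {"r":0,"ru":48,"vt":78}
After op 5 (add /egd 61): {"egd":61,"r":0,"ru":48,"vt":78}
After op 6 (replace /r 26): {"egd":61,"r":26,"ru":48,"vt":78}
After op 7 (replace /r 89): {"egd":61,"r":89,"ru":48,"vt":78}
After op 8 (add /r 73): {"egd":61,"r":73,"ru":48,"vt":78}
After op 9 (add /n 76): {"egd":61,"n":76,"r":73,"ru":48,"vt":78}
Value at /n: 76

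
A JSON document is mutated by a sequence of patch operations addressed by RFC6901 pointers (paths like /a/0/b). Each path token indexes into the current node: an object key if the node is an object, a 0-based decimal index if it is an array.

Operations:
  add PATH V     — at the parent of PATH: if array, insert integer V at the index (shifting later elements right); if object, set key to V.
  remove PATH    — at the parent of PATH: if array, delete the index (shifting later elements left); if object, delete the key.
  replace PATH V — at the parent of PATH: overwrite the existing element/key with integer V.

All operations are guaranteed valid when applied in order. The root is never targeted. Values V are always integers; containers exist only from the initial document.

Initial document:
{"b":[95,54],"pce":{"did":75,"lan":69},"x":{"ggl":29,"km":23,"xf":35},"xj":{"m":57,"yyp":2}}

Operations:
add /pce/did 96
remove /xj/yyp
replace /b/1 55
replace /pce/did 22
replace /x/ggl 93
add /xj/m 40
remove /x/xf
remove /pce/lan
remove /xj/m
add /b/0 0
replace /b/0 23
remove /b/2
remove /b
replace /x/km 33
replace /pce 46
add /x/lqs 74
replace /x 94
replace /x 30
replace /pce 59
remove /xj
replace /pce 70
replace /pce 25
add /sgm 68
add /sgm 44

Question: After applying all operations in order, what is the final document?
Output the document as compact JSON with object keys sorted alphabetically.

Answer: {"pce":25,"sgm":44,"x":30}

Derivation:
After op 1 (add /pce/did 96): {"b":[95,54],"pce":{"did":96,"lan":69},"x":{"ggl":29,"km":23,"xf":35},"xj":{"m":57,"yyp":2}}
After op 2 (remove /xj/yyp): {"b":[95,54],"pce":{"did":96,"lan":69},"x":{"ggl":29,"km":23,"xf":35},"xj":{"m":57}}
After op 3 (replace /b/1 55): {"b":[95,55],"pce":{"did":96,"lan":69},"x":{"ggl":29,"km":23,"xf":35},"xj":{"m":57}}
After op 4 (replace /pce/did 22): {"b":[95,55],"pce":{"did":22,"lan":69},"x":{"ggl":29,"km":23,"xf":35},"xj":{"m":57}}
After op 5 (replace /x/ggl 93): {"b":[95,55],"pce":{"did":22,"lan":69},"x":{"ggl":93,"km":23,"xf":35},"xj":{"m":57}}
After op 6 (add /xj/m 40): {"b":[95,55],"pce":{"did":22,"lan":69},"x":{"ggl":93,"km":23,"xf":35},"xj":{"m":40}}
After op 7 (remove /x/xf): {"b":[95,55],"pce":{"did":22,"lan":69},"x":{"ggl":93,"km":23},"xj":{"m":40}}
After op 8 (remove /pce/lan): {"b":[95,55],"pce":{"did":22},"x":{"ggl":93,"km":23},"xj":{"m":40}}
After op 9 (remove /xj/m): {"b":[95,55],"pce":{"did":22},"x":{"ggl":93,"km":23},"xj":{}}
After op 10 (add /b/0 0): {"b":[0,95,55],"pce":{"did":22},"x":{"ggl":93,"km":23},"xj":{}}
After op 11 (replace /b/0 23): {"b":[23,95,55],"pce":{"did":22},"x":{"ggl":93,"km":23},"xj":{}}
After op 12 (remove /b/2): {"b":[23,95],"pce":{"did":22},"x":{"ggl":93,"km":23},"xj":{}}
After op 13 (remove /b): {"pce":{"did":22},"x":{"ggl":93,"km":23},"xj":{}}
After op 14 (replace /x/km 33): {"pce":{"did":22},"x":{"ggl":93,"km":33},"xj":{}}
After op 15 (replace /pce 46): {"pce":46,"x":{"ggl":93,"km":33},"xj":{}}
After op 16 (add /x/lqs 74): {"pce":46,"x":{"ggl":93,"km":33,"lqs":74},"xj":{}}
After op 17 (replace /x 94): {"pce":46,"x":94,"xj":{}}
After op 18 (replace /x 30): {"pce":46,"x":30,"xj":{}}
After op 19 (replace /pce 59): {"pce":59,"x":30,"xj":{}}
After op 20 (remove /xj): {"pce":59,"x":30}
After op 21 (replace /pce 70): {"pce":70,"x":30}
After op 22 (replace /pce 25): {"pce":25,"x":30}
After op 23 (add /sgm 68): {"pce":25,"sgm":68,"x":30}
After op 24 (add /sgm 44): {"pce":25,"sgm":44,"x":30}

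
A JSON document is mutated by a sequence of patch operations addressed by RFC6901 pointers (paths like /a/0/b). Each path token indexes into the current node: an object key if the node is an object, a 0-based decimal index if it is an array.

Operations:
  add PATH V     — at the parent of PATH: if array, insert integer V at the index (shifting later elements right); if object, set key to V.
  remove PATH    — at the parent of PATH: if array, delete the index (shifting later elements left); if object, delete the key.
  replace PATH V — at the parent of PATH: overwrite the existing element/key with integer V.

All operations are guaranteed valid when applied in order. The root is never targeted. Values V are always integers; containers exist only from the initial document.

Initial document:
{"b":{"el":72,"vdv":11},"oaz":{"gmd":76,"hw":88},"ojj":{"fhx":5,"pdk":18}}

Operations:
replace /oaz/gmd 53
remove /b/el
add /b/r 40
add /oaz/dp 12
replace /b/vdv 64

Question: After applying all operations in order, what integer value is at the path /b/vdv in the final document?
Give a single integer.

Answer: 64

Derivation:
After op 1 (replace /oaz/gmd 53): {"b":{"el":72,"vdv":11},"oaz":{"gmd":53,"hw":88},"ojj":{"fhx":5,"pdk":18}}
After op 2 (remove /b/el): {"b":{"vdv":11},"oaz":{"gmd":53,"hw":88},"ojj":{"fhx":5,"pdk":18}}
After op 3 (add /b/r 40): {"b":{"r":40,"vdv":11},"oaz":{"gmd":53,"hw":88},"ojj":{"fhx":5,"pdk":18}}
After op 4 (add /oaz/dp 12): {"b":{"r":40,"vdv":11},"oaz":{"dp":12,"gmd":53,"hw":88},"ojj":{"fhx":5,"pdk":18}}
After op 5 (replace /b/vdv 64): {"b":{"r":40,"vdv":64},"oaz":{"dp":12,"gmd":53,"hw":88},"ojj":{"fhx":5,"pdk":18}}
Value at /b/vdv: 64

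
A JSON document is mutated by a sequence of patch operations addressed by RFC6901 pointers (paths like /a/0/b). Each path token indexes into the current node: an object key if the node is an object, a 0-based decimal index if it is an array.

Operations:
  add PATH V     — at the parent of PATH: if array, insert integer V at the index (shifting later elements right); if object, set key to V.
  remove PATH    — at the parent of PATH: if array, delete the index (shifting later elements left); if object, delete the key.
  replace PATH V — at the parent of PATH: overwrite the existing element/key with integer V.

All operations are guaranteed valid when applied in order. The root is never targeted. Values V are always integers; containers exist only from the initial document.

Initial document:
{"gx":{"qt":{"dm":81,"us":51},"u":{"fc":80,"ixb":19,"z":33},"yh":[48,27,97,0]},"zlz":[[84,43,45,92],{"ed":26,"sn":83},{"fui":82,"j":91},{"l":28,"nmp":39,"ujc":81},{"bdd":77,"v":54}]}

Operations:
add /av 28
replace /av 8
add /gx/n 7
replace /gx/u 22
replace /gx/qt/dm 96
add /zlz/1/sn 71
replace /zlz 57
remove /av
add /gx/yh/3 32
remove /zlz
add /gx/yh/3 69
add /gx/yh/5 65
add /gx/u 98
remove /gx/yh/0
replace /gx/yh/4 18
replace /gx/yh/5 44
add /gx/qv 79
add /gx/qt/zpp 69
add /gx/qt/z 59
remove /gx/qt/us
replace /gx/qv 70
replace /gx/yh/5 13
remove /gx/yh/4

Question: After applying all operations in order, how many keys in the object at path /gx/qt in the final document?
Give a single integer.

Answer: 3

Derivation:
After op 1 (add /av 28): {"av":28,"gx":{"qt":{"dm":81,"us":51},"u":{"fc":80,"ixb":19,"z":33},"yh":[48,27,97,0]},"zlz":[[84,43,45,92],{"ed":26,"sn":83},{"fui":82,"j":91},{"l":28,"nmp":39,"ujc":81},{"bdd":77,"v":54}]}
After op 2 (replace /av 8): {"av":8,"gx":{"qt":{"dm":81,"us":51},"u":{"fc":80,"ixb":19,"z":33},"yh":[48,27,97,0]},"zlz":[[84,43,45,92],{"ed":26,"sn":83},{"fui":82,"j":91},{"l":28,"nmp":39,"ujc":81},{"bdd":77,"v":54}]}
After op 3 (add /gx/n 7): {"av":8,"gx":{"n":7,"qt":{"dm":81,"us":51},"u":{"fc":80,"ixb":19,"z":33},"yh":[48,27,97,0]},"zlz":[[84,43,45,92],{"ed":26,"sn":83},{"fui":82,"j":91},{"l":28,"nmp":39,"ujc":81},{"bdd":77,"v":54}]}
After op 4 (replace /gx/u 22): {"av":8,"gx":{"n":7,"qt":{"dm":81,"us":51},"u":22,"yh":[48,27,97,0]},"zlz":[[84,43,45,92],{"ed":26,"sn":83},{"fui":82,"j":91},{"l":28,"nmp":39,"ujc":81},{"bdd":77,"v":54}]}
After op 5 (replace /gx/qt/dm 96): {"av":8,"gx":{"n":7,"qt":{"dm":96,"us":51},"u":22,"yh":[48,27,97,0]},"zlz":[[84,43,45,92],{"ed":26,"sn":83},{"fui":82,"j":91},{"l":28,"nmp":39,"ujc":81},{"bdd":77,"v":54}]}
After op 6 (add /zlz/1/sn 71): {"av":8,"gx":{"n":7,"qt":{"dm":96,"us":51},"u":22,"yh":[48,27,97,0]},"zlz":[[84,43,45,92],{"ed":26,"sn":71},{"fui":82,"j":91},{"l":28,"nmp":39,"ujc":81},{"bdd":77,"v":54}]}
After op 7 (replace /zlz 57): {"av":8,"gx":{"n":7,"qt":{"dm":96,"us":51},"u":22,"yh":[48,27,97,0]},"zlz":57}
After op 8 (remove /av): {"gx":{"n":7,"qt":{"dm":96,"us":51},"u":22,"yh":[48,27,97,0]},"zlz":57}
After op 9 (add /gx/yh/3 32): {"gx":{"n":7,"qt":{"dm":96,"us":51},"u":22,"yh":[48,27,97,32,0]},"zlz":57}
After op 10 (remove /zlz): {"gx":{"n":7,"qt":{"dm":96,"us":51},"u":22,"yh":[48,27,97,32,0]}}
After op 11 (add /gx/yh/3 69): {"gx":{"n":7,"qt":{"dm":96,"us":51},"u":22,"yh":[48,27,97,69,32,0]}}
After op 12 (add /gx/yh/5 65): {"gx":{"n":7,"qt":{"dm":96,"us":51},"u":22,"yh":[48,27,97,69,32,65,0]}}
After op 13 (add /gx/u 98): {"gx":{"n":7,"qt":{"dm":96,"us":51},"u":98,"yh":[48,27,97,69,32,65,0]}}
After op 14 (remove /gx/yh/0): {"gx":{"n":7,"qt":{"dm":96,"us":51},"u":98,"yh":[27,97,69,32,65,0]}}
After op 15 (replace /gx/yh/4 18): {"gx":{"n":7,"qt":{"dm":96,"us":51},"u":98,"yh":[27,97,69,32,18,0]}}
After op 16 (replace /gx/yh/5 44): {"gx":{"n":7,"qt":{"dm":96,"us":51},"u":98,"yh":[27,97,69,32,18,44]}}
After op 17 (add /gx/qv 79): {"gx":{"n":7,"qt":{"dm":96,"us":51},"qv":79,"u":98,"yh":[27,97,69,32,18,44]}}
After op 18 (add /gx/qt/zpp 69): {"gx":{"n":7,"qt":{"dm":96,"us":51,"zpp":69},"qv":79,"u":98,"yh":[27,97,69,32,18,44]}}
After op 19 (add /gx/qt/z 59): {"gx":{"n":7,"qt":{"dm":96,"us":51,"z":59,"zpp":69},"qv":79,"u":98,"yh":[27,97,69,32,18,44]}}
After op 20 (remove /gx/qt/us): {"gx":{"n":7,"qt":{"dm":96,"z":59,"zpp":69},"qv":79,"u":98,"yh":[27,97,69,32,18,44]}}
After op 21 (replace /gx/qv 70): {"gx":{"n":7,"qt":{"dm":96,"z":59,"zpp":69},"qv":70,"u":98,"yh":[27,97,69,32,18,44]}}
After op 22 (replace /gx/yh/5 13): {"gx":{"n":7,"qt":{"dm":96,"z":59,"zpp":69},"qv":70,"u":98,"yh":[27,97,69,32,18,13]}}
After op 23 (remove /gx/yh/4): {"gx":{"n":7,"qt":{"dm":96,"z":59,"zpp":69},"qv":70,"u":98,"yh":[27,97,69,32,13]}}
Size at path /gx/qt: 3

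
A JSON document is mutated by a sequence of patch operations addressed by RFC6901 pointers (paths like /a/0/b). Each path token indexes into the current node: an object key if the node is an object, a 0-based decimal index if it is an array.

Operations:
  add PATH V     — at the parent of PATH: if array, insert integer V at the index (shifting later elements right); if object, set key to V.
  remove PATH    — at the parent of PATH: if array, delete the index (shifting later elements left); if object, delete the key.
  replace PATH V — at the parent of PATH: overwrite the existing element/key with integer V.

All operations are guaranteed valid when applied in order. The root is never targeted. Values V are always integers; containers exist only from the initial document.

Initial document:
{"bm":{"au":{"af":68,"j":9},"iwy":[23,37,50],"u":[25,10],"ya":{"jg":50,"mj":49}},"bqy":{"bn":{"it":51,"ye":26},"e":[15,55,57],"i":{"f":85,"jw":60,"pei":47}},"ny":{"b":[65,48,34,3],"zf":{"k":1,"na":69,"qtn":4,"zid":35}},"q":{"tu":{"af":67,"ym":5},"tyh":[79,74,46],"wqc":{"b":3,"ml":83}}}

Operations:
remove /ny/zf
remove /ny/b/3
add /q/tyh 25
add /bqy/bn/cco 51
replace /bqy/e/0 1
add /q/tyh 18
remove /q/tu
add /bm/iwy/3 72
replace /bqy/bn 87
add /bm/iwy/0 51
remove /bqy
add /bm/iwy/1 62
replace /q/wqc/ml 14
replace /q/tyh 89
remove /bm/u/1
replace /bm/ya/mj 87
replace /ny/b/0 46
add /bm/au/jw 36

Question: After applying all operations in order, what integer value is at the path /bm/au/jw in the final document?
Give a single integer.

After op 1 (remove /ny/zf): {"bm":{"au":{"af":68,"j":9},"iwy":[23,37,50],"u":[25,10],"ya":{"jg":50,"mj":49}},"bqy":{"bn":{"it":51,"ye":26},"e":[15,55,57],"i":{"f":85,"jw":60,"pei":47}},"ny":{"b":[65,48,34,3]},"q":{"tu":{"af":67,"ym":5},"tyh":[79,74,46],"wqc":{"b":3,"ml":83}}}
After op 2 (remove /ny/b/3): {"bm":{"au":{"af":68,"j":9},"iwy":[23,37,50],"u":[25,10],"ya":{"jg":50,"mj":49}},"bqy":{"bn":{"it":51,"ye":26},"e":[15,55,57],"i":{"f":85,"jw":60,"pei":47}},"ny":{"b":[65,48,34]},"q":{"tu":{"af":67,"ym":5},"tyh":[79,74,46],"wqc":{"b":3,"ml":83}}}
After op 3 (add /q/tyh 25): {"bm":{"au":{"af":68,"j":9},"iwy":[23,37,50],"u":[25,10],"ya":{"jg":50,"mj":49}},"bqy":{"bn":{"it":51,"ye":26},"e":[15,55,57],"i":{"f":85,"jw":60,"pei":47}},"ny":{"b":[65,48,34]},"q":{"tu":{"af":67,"ym":5},"tyh":25,"wqc":{"b":3,"ml":83}}}
After op 4 (add /bqy/bn/cco 51): {"bm":{"au":{"af":68,"j":9},"iwy":[23,37,50],"u":[25,10],"ya":{"jg":50,"mj":49}},"bqy":{"bn":{"cco":51,"it":51,"ye":26},"e":[15,55,57],"i":{"f":85,"jw":60,"pei":47}},"ny":{"b":[65,48,34]},"q":{"tu":{"af":67,"ym":5},"tyh":25,"wqc":{"b":3,"ml":83}}}
After op 5 (replace /bqy/e/0 1): {"bm":{"au":{"af":68,"j":9},"iwy":[23,37,50],"u":[25,10],"ya":{"jg":50,"mj":49}},"bqy":{"bn":{"cco":51,"it":51,"ye":26},"e":[1,55,57],"i":{"f":85,"jw":60,"pei":47}},"ny":{"b":[65,48,34]},"q":{"tu":{"af":67,"ym":5},"tyh":25,"wqc":{"b":3,"ml":83}}}
After op 6 (add /q/tyh 18): {"bm":{"au":{"af":68,"j":9},"iwy":[23,37,50],"u":[25,10],"ya":{"jg":50,"mj":49}},"bqy":{"bn":{"cco":51,"it":51,"ye":26},"e":[1,55,57],"i":{"f":85,"jw":60,"pei":47}},"ny":{"b":[65,48,34]},"q":{"tu":{"af":67,"ym":5},"tyh":18,"wqc":{"b":3,"ml":83}}}
After op 7 (remove /q/tu): {"bm":{"au":{"af":68,"j":9},"iwy":[23,37,50],"u":[25,10],"ya":{"jg":50,"mj":49}},"bqy":{"bn":{"cco":51,"it":51,"ye":26},"e":[1,55,57],"i":{"f":85,"jw":60,"pei":47}},"ny":{"b":[65,48,34]},"q":{"tyh":18,"wqc":{"b":3,"ml":83}}}
After op 8 (add /bm/iwy/3 72): {"bm":{"au":{"af":68,"j":9},"iwy":[23,37,50,72],"u":[25,10],"ya":{"jg":50,"mj":49}},"bqy":{"bn":{"cco":51,"it":51,"ye":26},"e":[1,55,57],"i":{"f":85,"jw":60,"pei":47}},"ny":{"b":[65,48,34]},"q":{"tyh":18,"wqc":{"b":3,"ml":83}}}
After op 9 (replace /bqy/bn 87): {"bm":{"au":{"af":68,"j":9},"iwy":[23,37,50,72],"u":[25,10],"ya":{"jg":50,"mj":49}},"bqy":{"bn":87,"e":[1,55,57],"i":{"f":85,"jw":60,"pei":47}},"ny":{"b":[65,48,34]},"q":{"tyh":18,"wqc":{"b":3,"ml":83}}}
After op 10 (add /bm/iwy/0 51): {"bm":{"au":{"af":68,"j":9},"iwy":[51,23,37,50,72],"u":[25,10],"ya":{"jg":50,"mj":49}},"bqy":{"bn":87,"e":[1,55,57],"i":{"f":85,"jw":60,"pei":47}},"ny":{"b":[65,48,34]},"q":{"tyh":18,"wqc":{"b":3,"ml":83}}}
After op 11 (remove /bqy): {"bm":{"au":{"af":68,"j":9},"iwy":[51,23,37,50,72],"u":[25,10],"ya":{"jg":50,"mj":49}},"ny":{"b":[65,48,34]},"q":{"tyh":18,"wqc":{"b":3,"ml":83}}}
After op 12 (add /bm/iwy/1 62): {"bm":{"au":{"af":68,"j":9},"iwy":[51,62,23,37,50,72],"u":[25,10],"ya":{"jg":50,"mj":49}},"ny":{"b":[65,48,34]},"q":{"tyh":18,"wqc":{"b":3,"ml":83}}}
After op 13 (replace /q/wqc/ml 14): {"bm":{"au":{"af":68,"j":9},"iwy":[51,62,23,37,50,72],"u":[25,10],"ya":{"jg":50,"mj":49}},"ny":{"b":[65,48,34]},"q":{"tyh":18,"wqc":{"b":3,"ml":14}}}
After op 14 (replace /q/tyh 89): {"bm":{"au":{"af":68,"j":9},"iwy":[51,62,23,37,50,72],"u":[25,10],"ya":{"jg":50,"mj":49}},"ny":{"b":[65,48,34]},"q":{"tyh":89,"wqc":{"b":3,"ml":14}}}
After op 15 (remove /bm/u/1): {"bm":{"au":{"af":68,"j":9},"iwy":[51,62,23,37,50,72],"u":[25],"ya":{"jg":50,"mj":49}},"ny":{"b":[65,48,34]},"q":{"tyh":89,"wqc":{"b":3,"ml":14}}}
After op 16 (replace /bm/ya/mj 87): {"bm":{"au":{"af":68,"j":9},"iwy":[51,62,23,37,50,72],"u":[25],"ya":{"jg":50,"mj":87}},"ny":{"b":[65,48,34]},"q":{"tyh":89,"wqc":{"b":3,"ml":14}}}
After op 17 (replace /ny/b/0 46): {"bm":{"au":{"af":68,"j":9},"iwy":[51,62,23,37,50,72],"u":[25],"ya":{"jg":50,"mj":87}},"ny":{"b":[46,48,34]},"q":{"tyh":89,"wqc":{"b":3,"ml":14}}}
After op 18 (add /bm/au/jw 36): {"bm":{"au":{"af":68,"j":9,"jw":36},"iwy":[51,62,23,37,50,72],"u":[25],"ya":{"jg":50,"mj":87}},"ny":{"b":[46,48,34]},"q":{"tyh":89,"wqc":{"b":3,"ml":14}}}
Value at /bm/au/jw: 36

Answer: 36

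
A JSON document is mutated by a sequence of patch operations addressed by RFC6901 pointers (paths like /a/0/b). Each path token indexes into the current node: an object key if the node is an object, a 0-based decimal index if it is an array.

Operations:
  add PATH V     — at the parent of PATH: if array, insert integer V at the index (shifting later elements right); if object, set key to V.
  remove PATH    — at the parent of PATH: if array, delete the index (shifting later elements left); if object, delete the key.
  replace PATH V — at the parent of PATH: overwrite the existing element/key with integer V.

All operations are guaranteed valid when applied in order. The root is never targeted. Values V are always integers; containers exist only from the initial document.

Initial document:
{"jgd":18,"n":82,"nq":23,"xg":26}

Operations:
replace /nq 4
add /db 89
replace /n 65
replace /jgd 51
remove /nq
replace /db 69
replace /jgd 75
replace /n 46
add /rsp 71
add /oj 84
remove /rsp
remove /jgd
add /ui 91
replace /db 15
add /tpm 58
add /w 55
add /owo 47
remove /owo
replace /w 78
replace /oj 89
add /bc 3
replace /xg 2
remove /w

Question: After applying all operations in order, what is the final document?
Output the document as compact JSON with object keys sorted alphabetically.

After op 1 (replace /nq 4): {"jgd":18,"n":82,"nq":4,"xg":26}
After op 2 (add /db 89): {"db":89,"jgd":18,"n":82,"nq":4,"xg":26}
After op 3 (replace /n 65): {"db":89,"jgd":18,"n":65,"nq":4,"xg":26}
After op 4 (replace /jgd 51): {"db":89,"jgd":51,"n":65,"nq":4,"xg":26}
After op 5 (remove /nq): {"db":89,"jgd":51,"n":65,"xg":26}
After op 6 (replace /db 69): {"db":69,"jgd":51,"n":65,"xg":26}
After op 7 (replace /jgd 75): {"db":69,"jgd":75,"n":65,"xg":26}
After op 8 (replace /n 46): {"db":69,"jgd":75,"n":46,"xg":26}
After op 9 (add /rsp 71): {"db":69,"jgd":75,"n":46,"rsp":71,"xg":26}
After op 10 (add /oj 84): {"db":69,"jgd":75,"n":46,"oj":84,"rsp":71,"xg":26}
After op 11 (remove /rsp): {"db":69,"jgd":75,"n":46,"oj":84,"xg":26}
After op 12 (remove /jgd): {"db":69,"n":46,"oj":84,"xg":26}
After op 13 (add /ui 91): {"db":69,"n":46,"oj":84,"ui":91,"xg":26}
After op 14 (replace /db 15): {"db":15,"n":46,"oj":84,"ui":91,"xg":26}
After op 15 (add /tpm 58): {"db":15,"n":46,"oj":84,"tpm":58,"ui":91,"xg":26}
After op 16 (add /w 55): {"db":15,"n":46,"oj":84,"tpm":58,"ui":91,"w":55,"xg":26}
After op 17 (add /owo 47): {"db":15,"n":46,"oj":84,"owo":47,"tpm":58,"ui":91,"w":55,"xg":26}
After op 18 (remove /owo): {"db":15,"n":46,"oj":84,"tpm":58,"ui":91,"w":55,"xg":26}
After op 19 (replace /w 78): {"db":15,"n":46,"oj":84,"tpm":58,"ui":91,"w":78,"xg":26}
After op 20 (replace /oj 89): {"db":15,"n":46,"oj":89,"tpm":58,"ui":91,"w":78,"xg":26}
After op 21 (add /bc 3): {"bc":3,"db":15,"n":46,"oj":89,"tpm":58,"ui":91,"w":78,"xg":26}
After op 22 (replace /xg 2): {"bc":3,"db":15,"n":46,"oj":89,"tpm":58,"ui":91,"w":78,"xg":2}
After op 23 (remove /w): {"bc":3,"db":15,"n":46,"oj":89,"tpm":58,"ui":91,"xg":2}

Answer: {"bc":3,"db":15,"n":46,"oj":89,"tpm":58,"ui":91,"xg":2}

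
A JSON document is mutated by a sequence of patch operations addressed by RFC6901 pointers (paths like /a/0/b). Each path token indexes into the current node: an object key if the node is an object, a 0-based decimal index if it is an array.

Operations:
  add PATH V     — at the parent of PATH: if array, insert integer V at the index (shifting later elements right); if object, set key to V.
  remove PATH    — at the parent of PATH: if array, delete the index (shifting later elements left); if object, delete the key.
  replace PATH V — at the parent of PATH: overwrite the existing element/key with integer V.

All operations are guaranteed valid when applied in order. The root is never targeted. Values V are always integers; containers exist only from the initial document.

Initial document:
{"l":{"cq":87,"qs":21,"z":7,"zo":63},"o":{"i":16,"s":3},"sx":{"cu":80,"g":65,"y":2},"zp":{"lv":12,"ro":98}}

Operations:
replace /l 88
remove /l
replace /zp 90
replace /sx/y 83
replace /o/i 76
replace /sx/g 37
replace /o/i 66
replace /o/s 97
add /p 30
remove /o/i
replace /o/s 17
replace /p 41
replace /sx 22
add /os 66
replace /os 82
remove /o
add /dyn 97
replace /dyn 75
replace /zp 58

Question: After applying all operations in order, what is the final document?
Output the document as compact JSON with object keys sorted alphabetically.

After op 1 (replace /l 88): {"l":88,"o":{"i":16,"s":3},"sx":{"cu":80,"g":65,"y":2},"zp":{"lv":12,"ro":98}}
After op 2 (remove /l): {"o":{"i":16,"s":3},"sx":{"cu":80,"g":65,"y":2},"zp":{"lv":12,"ro":98}}
After op 3 (replace /zp 90): {"o":{"i":16,"s":3},"sx":{"cu":80,"g":65,"y":2},"zp":90}
After op 4 (replace /sx/y 83): {"o":{"i":16,"s":3},"sx":{"cu":80,"g":65,"y":83},"zp":90}
After op 5 (replace /o/i 76): {"o":{"i":76,"s":3},"sx":{"cu":80,"g":65,"y":83},"zp":90}
After op 6 (replace /sx/g 37): {"o":{"i":76,"s":3},"sx":{"cu":80,"g":37,"y":83},"zp":90}
After op 7 (replace /o/i 66): {"o":{"i":66,"s":3},"sx":{"cu":80,"g":37,"y":83},"zp":90}
After op 8 (replace /o/s 97): {"o":{"i":66,"s":97},"sx":{"cu":80,"g":37,"y":83},"zp":90}
After op 9 (add /p 30): {"o":{"i":66,"s":97},"p":30,"sx":{"cu":80,"g":37,"y":83},"zp":90}
After op 10 (remove /o/i): {"o":{"s":97},"p":30,"sx":{"cu":80,"g":37,"y":83},"zp":90}
After op 11 (replace /o/s 17): {"o":{"s":17},"p":30,"sx":{"cu":80,"g":37,"y":83},"zp":90}
After op 12 (replace /p 41): {"o":{"s":17},"p":41,"sx":{"cu":80,"g":37,"y":83},"zp":90}
After op 13 (replace /sx 22): {"o":{"s":17},"p":41,"sx":22,"zp":90}
After op 14 (add /os 66): {"o":{"s":17},"os":66,"p":41,"sx":22,"zp":90}
After op 15 (replace /os 82): {"o":{"s":17},"os":82,"p":41,"sx":22,"zp":90}
After op 16 (remove /o): {"os":82,"p":41,"sx":22,"zp":90}
After op 17 (add /dyn 97): {"dyn":97,"os":82,"p":41,"sx":22,"zp":90}
After op 18 (replace /dyn 75): {"dyn":75,"os":82,"p":41,"sx":22,"zp":90}
After op 19 (replace /zp 58): {"dyn":75,"os":82,"p":41,"sx":22,"zp":58}

Answer: {"dyn":75,"os":82,"p":41,"sx":22,"zp":58}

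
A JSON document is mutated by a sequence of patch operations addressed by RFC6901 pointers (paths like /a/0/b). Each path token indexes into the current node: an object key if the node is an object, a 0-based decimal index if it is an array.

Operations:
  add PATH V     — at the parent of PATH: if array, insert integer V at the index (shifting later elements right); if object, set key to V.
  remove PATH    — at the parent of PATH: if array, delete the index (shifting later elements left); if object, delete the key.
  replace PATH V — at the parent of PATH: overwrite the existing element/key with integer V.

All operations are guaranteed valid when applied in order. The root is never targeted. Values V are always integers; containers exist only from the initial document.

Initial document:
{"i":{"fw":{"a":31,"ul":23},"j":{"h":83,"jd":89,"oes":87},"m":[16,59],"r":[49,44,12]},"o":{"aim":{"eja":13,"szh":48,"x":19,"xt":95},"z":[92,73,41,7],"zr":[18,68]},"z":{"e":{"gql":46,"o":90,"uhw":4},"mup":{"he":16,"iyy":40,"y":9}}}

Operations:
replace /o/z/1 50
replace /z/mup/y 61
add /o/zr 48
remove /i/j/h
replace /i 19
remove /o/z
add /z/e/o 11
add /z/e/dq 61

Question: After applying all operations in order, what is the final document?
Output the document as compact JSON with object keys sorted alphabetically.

After op 1 (replace /o/z/1 50): {"i":{"fw":{"a":31,"ul":23},"j":{"h":83,"jd":89,"oes":87},"m":[16,59],"r":[49,44,12]},"o":{"aim":{"eja":13,"szh":48,"x":19,"xt":95},"z":[92,50,41,7],"zr":[18,68]},"z":{"e":{"gql":46,"o":90,"uhw":4},"mup":{"he":16,"iyy":40,"y":9}}}
After op 2 (replace /z/mup/y 61): {"i":{"fw":{"a":31,"ul":23},"j":{"h":83,"jd":89,"oes":87},"m":[16,59],"r":[49,44,12]},"o":{"aim":{"eja":13,"szh":48,"x":19,"xt":95},"z":[92,50,41,7],"zr":[18,68]},"z":{"e":{"gql":46,"o":90,"uhw":4},"mup":{"he":16,"iyy":40,"y":61}}}
After op 3 (add /o/zr 48): {"i":{"fw":{"a":31,"ul":23},"j":{"h":83,"jd":89,"oes":87},"m":[16,59],"r":[49,44,12]},"o":{"aim":{"eja":13,"szh":48,"x":19,"xt":95},"z":[92,50,41,7],"zr":48},"z":{"e":{"gql":46,"o":90,"uhw":4},"mup":{"he":16,"iyy":40,"y":61}}}
After op 4 (remove /i/j/h): {"i":{"fw":{"a":31,"ul":23},"j":{"jd":89,"oes":87},"m":[16,59],"r":[49,44,12]},"o":{"aim":{"eja":13,"szh":48,"x":19,"xt":95},"z":[92,50,41,7],"zr":48},"z":{"e":{"gql":46,"o":90,"uhw":4},"mup":{"he":16,"iyy":40,"y":61}}}
After op 5 (replace /i 19): {"i":19,"o":{"aim":{"eja":13,"szh":48,"x":19,"xt":95},"z":[92,50,41,7],"zr":48},"z":{"e":{"gql":46,"o":90,"uhw":4},"mup":{"he":16,"iyy":40,"y":61}}}
After op 6 (remove /o/z): {"i":19,"o":{"aim":{"eja":13,"szh":48,"x":19,"xt":95},"zr":48},"z":{"e":{"gql":46,"o":90,"uhw":4},"mup":{"he":16,"iyy":40,"y":61}}}
After op 7 (add /z/e/o 11): {"i":19,"o":{"aim":{"eja":13,"szh":48,"x":19,"xt":95},"zr":48},"z":{"e":{"gql":46,"o":11,"uhw":4},"mup":{"he":16,"iyy":40,"y":61}}}
After op 8 (add /z/e/dq 61): {"i":19,"o":{"aim":{"eja":13,"szh":48,"x":19,"xt":95},"zr":48},"z":{"e":{"dq":61,"gql":46,"o":11,"uhw":4},"mup":{"he":16,"iyy":40,"y":61}}}

Answer: {"i":19,"o":{"aim":{"eja":13,"szh":48,"x":19,"xt":95},"zr":48},"z":{"e":{"dq":61,"gql":46,"o":11,"uhw":4},"mup":{"he":16,"iyy":40,"y":61}}}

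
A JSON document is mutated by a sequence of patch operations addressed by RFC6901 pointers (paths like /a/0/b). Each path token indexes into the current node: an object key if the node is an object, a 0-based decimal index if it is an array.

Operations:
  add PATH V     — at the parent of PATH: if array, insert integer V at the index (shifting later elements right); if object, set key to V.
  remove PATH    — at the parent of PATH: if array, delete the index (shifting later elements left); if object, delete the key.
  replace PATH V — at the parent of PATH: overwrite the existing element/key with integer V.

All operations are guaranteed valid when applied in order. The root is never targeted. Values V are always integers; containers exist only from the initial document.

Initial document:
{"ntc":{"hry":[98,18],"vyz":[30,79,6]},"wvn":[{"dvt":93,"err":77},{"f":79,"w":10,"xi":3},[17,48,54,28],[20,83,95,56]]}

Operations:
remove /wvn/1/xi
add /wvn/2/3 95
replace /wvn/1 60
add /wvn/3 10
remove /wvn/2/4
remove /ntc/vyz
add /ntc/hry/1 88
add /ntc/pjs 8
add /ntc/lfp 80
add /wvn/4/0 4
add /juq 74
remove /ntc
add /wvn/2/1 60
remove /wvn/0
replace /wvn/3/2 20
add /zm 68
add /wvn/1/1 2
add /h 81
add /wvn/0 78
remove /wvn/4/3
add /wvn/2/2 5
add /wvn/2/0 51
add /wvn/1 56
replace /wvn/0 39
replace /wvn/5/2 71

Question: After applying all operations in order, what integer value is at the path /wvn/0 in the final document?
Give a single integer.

Answer: 39

Derivation:
After op 1 (remove /wvn/1/xi): {"ntc":{"hry":[98,18],"vyz":[30,79,6]},"wvn":[{"dvt":93,"err":77},{"f":79,"w":10},[17,48,54,28],[20,83,95,56]]}
After op 2 (add /wvn/2/3 95): {"ntc":{"hry":[98,18],"vyz":[30,79,6]},"wvn":[{"dvt":93,"err":77},{"f":79,"w":10},[17,48,54,95,28],[20,83,95,56]]}
After op 3 (replace /wvn/1 60): {"ntc":{"hry":[98,18],"vyz":[30,79,6]},"wvn":[{"dvt":93,"err":77},60,[17,48,54,95,28],[20,83,95,56]]}
After op 4 (add /wvn/3 10): {"ntc":{"hry":[98,18],"vyz":[30,79,6]},"wvn":[{"dvt":93,"err":77},60,[17,48,54,95,28],10,[20,83,95,56]]}
After op 5 (remove /wvn/2/4): {"ntc":{"hry":[98,18],"vyz":[30,79,6]},"wvn":[{"dvt":93,"err":77},60,[17,48,54,95],10,[20,83,95,56]]}
After op 6 (remove /ntc/vyz): {"ntc":{"hry":[98,18]},"wvn":[{"dvt":93,"err":77},60,[17,48,54,95],10,[20,83,95,56]]}
After op 7 (add /ntc/hry/1 88): {"ntc":{"hry":[98,88,18]},"wvn":[{"dvt":93,"err":77},60,[17,48,54,95],10,[20,83,95,56]]}
After op 8 (add /ntc/pjs 8): {"ntc":{"hry":[98,88,18],"pjs":8},"wvn":[{"dvt":93,"err":77},60,[17,48,54,95],10,[20,83,95,56]]}
After op 9 (add /ntc/lfp 80): {"ntc":{"hry":[98,88,18],"lfp":80,"pjs":8},"wvn":[{"dvt":93,"err":77},60,[17,48,54,95],10,[20,83,95,56]]}
After op 10 (add /wvn/4/0 4): {"ntc":{"hry":[98,88,18],"lfp":80,"pjs":8},"wvn":[{"dvt":93,"err":77},60,[17,48,54,95],10,[4,20,83,95,56]]}
After op 11 (add /juq 74): {"juq":74,"ntc":{"hry":[98,88,18],"lfp":80,"pjs":8},"wvn":[{"dvt":93,"err":77},60,[17,48,54,95],10,[4,20,83,95,56]]}
After op 12 (remove /ntc): {"juq":74,"wvn":[{"dvt":93,"err":77},60,[17,48,54,95],10,[4,20,83,95,56]]}
After op 13 (add /wvn/2/1 60): {"juq":74,"wvn":[{"dvt":93,"err":77},60,[17,60,48,54,95],10,[4,20,83,95,56]]}
After op 14 (remove /wvn/0): {"juq":74,"wvn":[60,[17,60,48,54,95],10,[4,20,83,95,56]]}
After op 15 (replace /wvn/3/2 20): {"juq":74,"wvn":[60,[17,60,48,54,95],10,[4,20,20,95,56]]}
After op 16 (add /zm 68): {"juq":74,"wvn":[60,[17,60,48,54,95],10,[4,20,20,95,56]],"zm":68}
After op 17 (add /wvn/1/1 2): {"juq":74,"wvn":[60,[17,2,60,48,54,95],10,[4,20,20,95,56]],"zm":68}
After op 18 (add /h 81): {"h":81,"juq":74,"wvn":[60,[17,2,60,48,54,95],10,[4,20,20,95,56]],"zm":68}
After op 19 (add /wvn/0 78): {"h":81,"juq":74,"wvn":[78,60,[17,2,60,48,54,95],10,[4,20,20,95,56]],"zm":68}
After op 20 (remove /wvn/4/3): {"h":81,"juq":74,"wvn":[78,60,[17,2,60,48,54,95],10,[4,20,20,56]],"zm":68}
After op 21 (add /wvn/2/2 5): {"h":81,"juq":74,"wvn":[78,60,[17,2,5,60,48,54,95],10,[4,20,20,56]],"zm":68}
After op 22 (add /wvn/2/0 51): {"h":81,"juq":74,"wvn":[78,60,[51,17,2,5,60,48,54,95],10,[4,20,20,56]],"zm":68}
After op 23 (add /wvn/1 56): {"h":81,"juq":74,"wvn":[78,56,60,[51,17,2,5,60,48,54,95],10,[4,20,20,56]],"zm":68}
After op 24 (replace /wvn/0 39): {"h":81,"juq":74,"wvn":[39,56,60,[51,17,2,5,60,48,54,95],10,[4,20,20,56]],"zm":68}
After op 25 (replace /wvn/5/2 71): {"h":81,"juq":74,"wvn":[39,56,60,[51,17,2,5,60,48,54,95],10,[4,20,71,56]],"zm":68}
Value at /wvn/0: 39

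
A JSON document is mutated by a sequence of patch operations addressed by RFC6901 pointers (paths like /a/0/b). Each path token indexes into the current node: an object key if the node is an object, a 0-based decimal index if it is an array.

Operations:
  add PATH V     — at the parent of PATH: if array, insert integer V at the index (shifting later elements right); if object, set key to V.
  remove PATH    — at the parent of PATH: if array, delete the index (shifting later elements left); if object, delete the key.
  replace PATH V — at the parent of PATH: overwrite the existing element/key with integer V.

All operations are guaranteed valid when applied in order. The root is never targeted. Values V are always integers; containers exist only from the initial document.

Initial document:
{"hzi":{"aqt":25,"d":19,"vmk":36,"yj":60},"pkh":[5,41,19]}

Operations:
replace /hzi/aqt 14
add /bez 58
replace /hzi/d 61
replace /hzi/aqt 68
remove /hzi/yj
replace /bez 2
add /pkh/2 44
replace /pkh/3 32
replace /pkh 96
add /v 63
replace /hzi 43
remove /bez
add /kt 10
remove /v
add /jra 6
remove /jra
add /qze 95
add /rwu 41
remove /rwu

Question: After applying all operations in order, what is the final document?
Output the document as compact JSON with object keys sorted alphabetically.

Answer: {"hzi":43,"kt":10,"pkh":96,"qze":95}

Derivation:
After op 1 (replace /hzi/aqt 14): {"hzi":{"aqt":14,"d":19,"vmk":36,"yj":60},"pkh":[5,41,19]}
After op 2 (add /bez 58): {"bez":58,"hzi":{"aqt":14,"d":19,"vmk":36,"yj":60},"pkh":[5,41,19]}
After op 3 (replace /hzi/d 61): {"bez":58,"hzi":{"aqt":14,"d":61,"vmk":36,"yj":60},"pkh":[5,41,19]}
After op 4 (replace /hzi/aqt 68): {"bez":58,"hzi":{"aqt":68,"d":61,"vmk":36,"yj":60},"pkh":[5,41,19]}
After op 5 (remove /hzi/yj): {"bez":58,"hzi":{"aqt":68,"d":61,"vmk":36},"pkh":[5,41,19]}
After op 6 (replace /bez 2): {"bez":2,"hzi":{"aqt":68,"d":61,"vmk":36},"pkh":[5,41,19]}
After op 7 (add /pkh/2 44): {"bez":2,"hzi":{"aqt":68,"d":61,"vmk":36},"pkh":[5,41,44,19]}
After op 8 (replace /pkh/3 32): {"bez":2,"hzi":{"aqt":68,"d":61,"vmk":36},"pkh":[5,41,44,32]}
After op 9 (replace /pkh 96): {"bez":2,"hzi":{"aqt":68,"d":61,"vmk":36},"pkh":96}
After op 10 (add /v 63): {"bez":2,"hzi":{"aqt":68,"d":61,"vmk":36},"pkh":96,"v":63}
After op 11 (replace /hzi 43): {"bez":2,"hzi":43,"pkh":96,"v":63}
After op 12 (remove /bez): {"hzi":43,"pkh":96,"v":63}
After op 13 (add /kt 10): {"hzi":43,"kt":10,"pkh":96,"v":63}
After op 14 (remove /v): {"hzi":43,"kt":10,"pkh":96}
After op 15 (add /jra 6): {"hzi":43,"jra":6,"kt":10,"pkh":96}
After op 16 (remove /jra): {"hzi":43,"kt":10,"pkh":96}
After op 17 (add /qze 95): {"hzi":43,"kt":10,"pkh":96,"qze":95}
After op 18 (add /rwu 41): {"hzi":43,"kt":10,"pkh":96,"qze":95,"rwu":41}
After op 19 (remove /rwu): {"hzi":43,"kt":10,"pkh":96,"qze":95}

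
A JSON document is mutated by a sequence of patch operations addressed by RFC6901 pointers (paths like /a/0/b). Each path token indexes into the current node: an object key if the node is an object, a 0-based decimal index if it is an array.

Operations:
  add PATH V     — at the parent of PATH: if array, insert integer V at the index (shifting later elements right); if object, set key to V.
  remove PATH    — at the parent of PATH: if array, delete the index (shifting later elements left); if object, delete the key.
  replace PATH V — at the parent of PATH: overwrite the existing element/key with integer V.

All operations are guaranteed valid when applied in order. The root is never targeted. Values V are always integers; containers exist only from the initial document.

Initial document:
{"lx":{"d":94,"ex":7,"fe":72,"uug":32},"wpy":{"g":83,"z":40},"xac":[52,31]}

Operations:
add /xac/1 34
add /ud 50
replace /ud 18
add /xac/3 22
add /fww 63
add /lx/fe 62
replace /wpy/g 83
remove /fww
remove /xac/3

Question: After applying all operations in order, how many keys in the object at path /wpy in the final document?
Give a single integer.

After op 1 (add /xac/1 34): {"lx":{"d":94,"ex":7,"fe":72,"uug":32},"wpy":{"g":83,"z":40},"xac":[52,34,31]}
After op 2 (add /ud 50): {"lx":{"d":94,"ex":7,"fe":72,"uug":32},"ud":50,"wpy":{"g":83,"z":40},"xac":[52,34,31]}
After op 3 (replace /ud 18): {"lx":{"d":94,"ex":7,"fe":72,"uug":32},"ud":18,"wpy":{"g":83,"z":40},"xac":[52,34,31]}
After op 4 (add /xac/3 22): {"lx":{"d":94,"ex":7,"fe":72,"uug":32},"ud":18,"wpy":{"g":83,"z":40},"xac":[52,34,31,22]}
After op 5 (add /fww 63): {"fww":63,"lx":{"d":94,"ex":7,"fe":72,"uug":32},"ud":18,"wpy":{"g":83,"z":40},"xac":[52,34,31,22]}
After op 6 (add /lx/fe 62): {"fww":63,"lx":{"d":94,"ex":7,"fe":62,"uug":32},"ud":18,"wpy":{"g":83,"z":40},"xac":[52,34,31,22]}
After op 7 (replace /wpy/g 83): {"fww":63,"lx":{"d":94,"ex":7,"fe":62,"uug":32},"ud":18,"wpy":{"g":83,"z":40},"xac":[52,34,31,22]}
After op 8 (remove /fww): {"lx":{"d":94,"ex":7,"fe":62,"uug":32},"ud":18,"wpy":{"g":83,"z":40},"xac":[52,34,31,22]}
After op 9 (remove /xac/3): {"lx":{"d":94,"ex":7,"fe":62,"uug":32},"ud":18,"wpy":{"g":83,"z":40},"xac":[52,34,31]}
Size at path /wpy: 2

Answer: 2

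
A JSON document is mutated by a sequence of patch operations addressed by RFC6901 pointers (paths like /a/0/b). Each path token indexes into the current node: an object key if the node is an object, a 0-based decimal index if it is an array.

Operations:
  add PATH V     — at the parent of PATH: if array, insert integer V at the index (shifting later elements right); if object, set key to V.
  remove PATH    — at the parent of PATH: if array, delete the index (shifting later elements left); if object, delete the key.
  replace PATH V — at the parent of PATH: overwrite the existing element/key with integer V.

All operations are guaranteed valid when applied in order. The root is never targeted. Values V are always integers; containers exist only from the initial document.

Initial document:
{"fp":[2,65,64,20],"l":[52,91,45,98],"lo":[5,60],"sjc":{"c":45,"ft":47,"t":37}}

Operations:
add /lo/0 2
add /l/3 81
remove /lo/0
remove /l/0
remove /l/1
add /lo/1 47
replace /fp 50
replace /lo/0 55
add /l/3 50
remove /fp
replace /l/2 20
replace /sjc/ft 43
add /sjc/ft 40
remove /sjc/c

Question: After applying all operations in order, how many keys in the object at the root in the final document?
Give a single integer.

After op 1 (add /lo/0 2): {"fp":[2,65,64,20],"l":[52,91,45,98],"lo":[2,5,60],"sjc":{"c":45,"ft":47,"t":37}}
After op 2 (add /l/3 81): {"fp":[2,65,64,20],"l":[52,91,45,81,98],"lo":[2,5,60],"sjc":{"c":45,"ft":47,"t":37}}
After op 3 (remove /lo/0): {"fp":[2,65,64,20],"l":[52,91,45,81,98],"lo":[5,60],"sjc":{"c":45,"ft":47,"t":37}}
After op 4 (remove /l/0): {"fp":[2,65,64,20],"l":[91,45,81,98],"lo":[5,60],"sjc":{"c":45,"ft":47,"t":37}}
After op 5 (remove /l/1): {"fp":[2,65,64,20],"l":[91,81,98],"lo":[5,60],"sjc":{"c":45,"ft":47,"t":37}}
After op 6 (add /lo/1 47): {"fp":[2,65,64,20],"l":[91,81,98],"lo":[5,47,60],"sjc":{"c":45,"ft":47,"t":37}}
After op 7 (replace /fp 50): {"fp":50,"l":[91,81,98],"lo":[5,47,60],"sjc":{"c":45,"ft":47,"t":37}}
After op 8 (replace /lo/0 55): {"fp":50,"l":[91,81,98],"lo":[55,47,60],"sjc":{"c":45,"ft":47,"t":37}}
After op 9 (add /l/3 50): {"fp":50,"l":[91,81,98,50],"lo":[55,47,60],"sjc":{"c":45,"ft":47,"t":37}}
After op 10 (remove /fp): {"l":[91,81,98,50],"lo":[55,47,60],"sjc":{"c":45,"ft":47,"t":37}}
After op 11 (replace /l/2 20): {"l":[91,81,20,50],"lo":[55,47,60],"sjc":{"c":45,"ft":47,"t":37}}
After op 12 (replace /sjc/ft 43): {"l":[91,81,20,50],"lo":[55,47,60],"sjc":{"c":45,"ft":43,"t":37}}
After op 13 (add /sjc/ft 40): {"l":[91,81,20,50],"lo":[55,47,60],"sjc":{"c":45,"ft":40,"t":37}}
After op 14 (remove /sjc/c): {"l":[91,81,20,50],"lo":[55,47,60],"sjc":{"ft":40,"t":37}}
Size at the root: 3

Answer: 3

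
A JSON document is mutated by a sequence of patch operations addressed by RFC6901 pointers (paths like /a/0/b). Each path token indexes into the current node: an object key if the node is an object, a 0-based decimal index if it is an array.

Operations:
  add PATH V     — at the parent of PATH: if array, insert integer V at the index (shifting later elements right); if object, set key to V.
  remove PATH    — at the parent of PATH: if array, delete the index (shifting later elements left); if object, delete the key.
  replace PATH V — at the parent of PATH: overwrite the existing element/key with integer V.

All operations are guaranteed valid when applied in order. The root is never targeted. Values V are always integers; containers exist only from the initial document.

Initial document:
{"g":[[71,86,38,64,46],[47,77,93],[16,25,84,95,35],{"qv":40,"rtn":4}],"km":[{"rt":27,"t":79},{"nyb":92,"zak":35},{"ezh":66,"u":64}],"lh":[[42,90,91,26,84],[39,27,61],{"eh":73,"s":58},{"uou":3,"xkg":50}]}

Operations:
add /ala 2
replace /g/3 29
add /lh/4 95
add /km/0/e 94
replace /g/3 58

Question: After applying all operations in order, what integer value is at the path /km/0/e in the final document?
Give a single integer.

After op 1 (add /ala 2): {"ala":2,"g":[[71,86,38,64,46],[47,77,93],[16,25,84,95,35],{"qv":40,"rtn":4}],"km":[{"rt":27,"t":79},{"nyb":92,"zak":35},{"ezh":66,"u":64}],"lh":[[42,90,91,26,84],[39,27,61],{"eh":73,"s":58},{"uou":3,"xkg":50}]}
After op 2 (replace /g/3 29): {"ala":2,"g":[[71,86,38,64,46],[47,77,93],[16,25,84,95,35],29],"km":[{"rt":27,"t":79},{"nyb":92,"zak":35},{"ezh":66,"u":64}],"lh":[[42,90,91,26,84],[39,27,61],{"eh":73,"s":58},{"uou":3,"xkg":50}]}
After op 3 (add /lh/4 95): {"ala":2,"g":[[71,86,38,64,46],[47,77,93],[16,25,84,95,35],29],"km":[{"rt":27,"t":79},{"nyb":92,"zak":35},{"ezh":66,"u":64}],"lh":[[42,90,91,26,84],[39,27,61],{"eh":73,"s":58},{"uou":3,"xkg":50},95]}
After op 4 (add /km/0/e 94): {"ala":2,"g":[[71,86,38,64,46],[47,77,93],[16,25,84,95,35],29],"km":[{"e":94,"rt":27,"t":79},{"nyb":92,"zak":35},{"ezh":66,"u":64}],"lh":[[42,90,91,26,84],[39,27,61],{"eh":73,"s":58},{"uou":3,"xkg":50},95]}
After op 5 (replace /g/3 58): {"ala":2,"g":[[71,86,38,64,46],[47,77,93],[16,25,84,95,35],58],"km":[{"e":94,"rt":27,"t":79},{"nyb":92,"zak":35},{"ezh":66,"u":64}],"lh":[[42,90,91,26,84],[39,27,61],{"eh":73,"s":58},{"uou":3,"xkg":50},95]}
Value at /km/0/e: 94

Answer: 94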